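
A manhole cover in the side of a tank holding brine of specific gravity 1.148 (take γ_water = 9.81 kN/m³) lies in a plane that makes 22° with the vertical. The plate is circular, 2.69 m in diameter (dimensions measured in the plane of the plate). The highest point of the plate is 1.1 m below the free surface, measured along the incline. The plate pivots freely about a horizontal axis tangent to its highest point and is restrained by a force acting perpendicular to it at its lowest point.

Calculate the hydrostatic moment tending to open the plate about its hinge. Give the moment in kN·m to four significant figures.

M ≈ 222.0 kN·m

γ = 1.148 × 9.81 = 11.26188 kN/m³.
The plate makes 22° with the vertical, i.e. θ = 90° − 22° = 68° to the horizontal. Measuring y along the incline from the free-surface line, vertical depth h = y·sinθ with sinθ = 0.927184.
The centroid is at the centre, 1.345 m below the top of the plate, so y_c = 1.1 + 1.345 = 2.445 m and h_c = 2.445 × 0.927184 = 2.26696 m.
A = π(1.345)² = 5.68322 m².
Resultant F = γ·h_c·A = 11.26188 × 2.26696 × 5.68322 = 145.094 kN.
I_c = πr⁴/4 = π × 1.345⁴/4 = 2.57027 m⁴.
Centre of pressure: y_p = y_c + I_c/(y_c·A) = 2.445 + 2.57027/(2.445 × 5.68322) = 2.445 + 0.184972 = 2.62997 m along the plane.
The resultant acts 1.345 + 0.184972 = 1.52997 m (along the plate) below the hinge at the top edge, so the moment about the hinge is M = F × 1.52997 = 145.094 × 1.52997 = 221.989 kN·m.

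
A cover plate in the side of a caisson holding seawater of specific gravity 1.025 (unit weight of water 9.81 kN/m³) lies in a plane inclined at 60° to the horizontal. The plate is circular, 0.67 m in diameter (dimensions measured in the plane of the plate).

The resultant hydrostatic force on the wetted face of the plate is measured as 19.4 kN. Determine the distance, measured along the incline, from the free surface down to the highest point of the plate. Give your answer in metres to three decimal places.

y_top ≈ 5.984 m

γ = 1.025 × 9.81 = 10.05525 kN/m³.
A = π(0.335)² = 0.352565 m².
From F = γ·h_c·A, the centroid depth is h_c = 19.4/(10.05525 × 0.352565) = 5.4723 m.
Let θ = 60° be the plate's angle to the horizontal; measure y along the incline from where the plane meets the free surface. Vertical depth h = y·sinθ with sinθ = 0.866025.
Along the incline, y_c = h_c/sinθ = 5.4723/0.866025 = 6.31887 m.
The centroid is at the centre, 0.335 m below the top of the plate, so the highest point sits at y_top = 6.31887 − 0.335 = 5.98387 m along the incline.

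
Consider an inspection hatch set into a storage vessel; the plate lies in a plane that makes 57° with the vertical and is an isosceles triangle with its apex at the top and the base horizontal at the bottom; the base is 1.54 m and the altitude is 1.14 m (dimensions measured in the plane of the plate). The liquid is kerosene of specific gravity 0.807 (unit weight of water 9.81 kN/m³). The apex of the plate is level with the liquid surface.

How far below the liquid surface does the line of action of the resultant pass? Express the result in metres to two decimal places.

h_p = 0.47 m

γ = 0.807 × 9.81 = 7.91667 kN/m³.
The plate makes 57° with the vertical, i.e. θ = 90° − 57° = 33° to the horizontal. Measuring y along the incline from the free-surface line, vertical depth h = y·sinθ with sinθ = 0.544639.
With the apex up, the centroid sits 2h/3 = 2 × 1.14/3 = 0.76 m below the apex, so y_c = 0.76 m and h_c = 0.76 × 0.544639 = 0.413926 m.
A = ½ × 1.54 × 1.14 = 0.8778 m².
Resultant F = γ·h_c·A = 7.91667 × 0.413926 × 0.8778 = 2.87648 kN.
I_c = b·h³/36 = 1.54 × 1.14³/36 = 0.0633772 m⁴.
Centre of pressure: y_p = y_c + I_c/(y_c·A) = 0.76 + 0.0633772/(0.76 × 0.8778) = 0.76 + 0.0950001 = 0.855 m along the plane.
Vertically, h_p = y_p·sinθ = 0.855 × 0.544639 = 0.465666 m.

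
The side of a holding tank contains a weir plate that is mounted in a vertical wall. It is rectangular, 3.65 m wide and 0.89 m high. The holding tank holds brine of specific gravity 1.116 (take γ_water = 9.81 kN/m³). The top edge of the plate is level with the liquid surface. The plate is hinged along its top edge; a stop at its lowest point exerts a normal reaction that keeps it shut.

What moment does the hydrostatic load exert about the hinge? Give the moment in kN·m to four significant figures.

M ≈ 9.390 kN·m

γ = 1.116 × 9.81 = 10.94796 kN/m³.
The centroid lies 0.89/2 = 0.445 m below the top edge, so the centroid depth is h_c = 0.445 m.
A = 3.65 × 0.89 = 3.2485 m².
Resultant F = γ·h_c·A = 10.94796 × 0.445 × 3.2485 = 15.8262 kN.
I_c = b·h³/12 = 3.65 × 0.89³/12 = 0.214428 m⁴.
Centre of pressure: y_p = y_c + I_c/(y_c·A) = 0.445 + 0.214428/(0.445 × 3.2485) = 0.445 + 0.148333 = 0.593333 m along the plane.
The resultant acts 0.445 + 0.148333 = 0.593333 m (along the plate) below the hinge at the top edge, so the moment about the hinge is M = F × 0.593333 = 15.8262 × 0.593333 = 9.39021 kN·m.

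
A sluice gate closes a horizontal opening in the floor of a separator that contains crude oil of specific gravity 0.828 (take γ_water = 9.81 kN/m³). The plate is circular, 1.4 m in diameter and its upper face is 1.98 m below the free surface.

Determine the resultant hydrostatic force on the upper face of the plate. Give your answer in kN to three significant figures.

γ = 0.828 × 9.81 = 8.12268 kN/m³.
The plate is horizontal, so pressure is uniform at p = γ·h = 8.12268 × 1.98 = 16.0829 kN/m².
A = π(0.7)² = 1.53938 m².
F = p·A = 16.0829 × 1.53938 = 24.7577 kN.

F ≈ 24.8 kN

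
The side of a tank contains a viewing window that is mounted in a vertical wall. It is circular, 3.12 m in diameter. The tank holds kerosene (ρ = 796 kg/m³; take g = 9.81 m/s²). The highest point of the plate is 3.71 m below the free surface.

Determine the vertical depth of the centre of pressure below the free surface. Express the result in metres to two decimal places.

γ = ρg = 796 × 9.81 / 1000 = 7.80876 kN/m³.
The centroid is at the centre, 1.56 m below the top of the plate, so the centroid depth is h_c = 3.71 + 1.56 = 5.27 m.
A = π(1.56)² = 7.64538 m².
Resultant F = γ·h_c·A = 7.80876 × 5.27 × 7.64538 = 314.624 kN.
I_c = πr⁴/4 = π × 1.56⁴/4 = 4.65145 m⁴.
Centre of pressure: y_p = y_c + I_c/(y_c·A) = 5.27 + 4.65145/(5.27 × 7.64538) = 5.27 + 0.115446 = 5.38545 m along the plane.

h_p = 5.39 m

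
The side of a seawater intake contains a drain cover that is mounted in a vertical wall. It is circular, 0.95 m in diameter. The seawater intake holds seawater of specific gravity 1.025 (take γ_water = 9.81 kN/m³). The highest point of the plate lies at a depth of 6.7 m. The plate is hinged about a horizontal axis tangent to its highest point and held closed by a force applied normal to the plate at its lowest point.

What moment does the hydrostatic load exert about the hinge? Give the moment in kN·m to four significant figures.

γ = 1.025 × 9.81 = 10.05525 kN/m³.
The centroid is at the centre, 0.475 m below the top of the plate, so the centroid depth is h_c = 6.7 + 0.475 = 7.175 m.
A = π(0.475)² = 0.708822 m².
Resultant F = γ·h_c·A = 10.05525 × 7.175 × 0.708822 = 51.139 kN.
I_c = πr⁴/4 = π × 0.475⁴/4 = 0.039982 m⁴.
Centre of pressure: y_p = y_c + I_c/(y_c·A) = 7.175 + 0.039982/(7.175 × 0.708822) = 7.175 + 0.0078615 = 7.18286 m along the plane.
The resultant acts 0.475 + 0.0078615 = 0.482861 m (along the plate) below the hinge at the top edge, so the moment about the hinge is M = F × 0.482861 = 51.139 × 0.482861 = 24.693 kN·m.

M ≈ 24.69 kN·m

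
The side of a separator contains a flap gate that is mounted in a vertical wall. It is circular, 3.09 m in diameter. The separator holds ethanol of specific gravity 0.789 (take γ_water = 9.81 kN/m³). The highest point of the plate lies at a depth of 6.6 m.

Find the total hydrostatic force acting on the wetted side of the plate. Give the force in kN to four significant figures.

γ = 0.789 × 9.81 = 7.74009 kN/m³.
The centroid is at the centre, 1.545 m below the top of the plate, so the centroid depth is h_c = 6.6 + 1.545 = 8.145 m.
A = π(1.545)² = 7.49906 m².
Resultant F = γ·h_c·A = 7.74009 × 8.145 × 7.49906 = 472.763 kN.

F ≈ 472.8 kN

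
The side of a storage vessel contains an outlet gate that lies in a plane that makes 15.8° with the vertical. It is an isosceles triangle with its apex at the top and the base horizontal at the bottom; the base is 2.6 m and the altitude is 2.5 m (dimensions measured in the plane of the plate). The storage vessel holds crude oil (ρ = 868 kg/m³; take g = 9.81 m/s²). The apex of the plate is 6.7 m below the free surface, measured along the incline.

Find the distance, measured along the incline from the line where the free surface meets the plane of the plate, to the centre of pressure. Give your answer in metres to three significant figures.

y_p = 8.41 m

γ = ρg = 868 × 9.81 / 1000 = 8.51508 kN/m³.
The plate makes 15.8° with the vertical, i.e. θ = 90° − 15.8° = 74.2° to the horizontal. Measuring y along the incline from the free-surface line, vertical depth h = y·sinθ with sinθ = 0.962218.
With the apex up, the centroid sits 2h/3 = 2 × 2.5/3 = 1.66667 m below the apex, so y_c = 6.7 + 1.66667 = 8.36667 m and h_c = 8.36667 × 0.962218 = 8.05056 m.
A = ½ × 2.6 × 2.5 = 3.25 m².
Resultant F = γ·h_c·A = 8.51508 × 8.05056 × 3.25 = 222.791 kN.
I_c = b·h³/36 = 2.6 × 2.5³/36 = 1.12847 m⁴.
Centre of pressure: y_p = y_c + I_c/(y_c·A) = 8.36667 + 1.12847/(8.36667 × 3.25) = 8.36667 + 0.0415006 = 8.40817 m along the plane.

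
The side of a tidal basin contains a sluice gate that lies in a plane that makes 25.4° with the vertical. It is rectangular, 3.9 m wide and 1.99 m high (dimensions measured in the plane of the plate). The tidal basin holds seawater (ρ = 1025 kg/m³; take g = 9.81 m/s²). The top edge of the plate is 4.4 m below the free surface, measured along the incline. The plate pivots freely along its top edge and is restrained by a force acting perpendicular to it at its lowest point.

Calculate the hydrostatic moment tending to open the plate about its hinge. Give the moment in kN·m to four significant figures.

γ = ρg = 1025 × 9.81 / 1000 = 10.05525 kN/m³.
The plate makes 25.4° with the vertical, i.e. θ = 90° − 25.4° = 64.6° to the horizontal. Measuring y along the incline from the free-surface line, vertical depth h = y·sinθ with sinθ = 0.903335.
The centroid lies 1.99/2 = 0.995 m below the top edge, so y_c = 4.4 + 0.995 = 5.395 m and h_c = 5.395 × 0.903335 = 4.87349 m.
A = 3.9 × 1.99 = 7.761 m².
Resultant F = γ·h_c·A = 10.05525 × 4.87349 × 7.761 = 380.321 kN.
I_c = b·h³/12 = 3.9 × 1.99³/12 = 2.56119 m⁴.
Centre of pressure: y_p = y_c + I_c/(y_c·A) = 5.395 + 2.56119/(5.395 × 7.761) = 5.395 + 0.0611692 = 5.45617 m along the plane.
The resultant acts 0.995 + 0.0611692 = 1.05617 m (along the plate) below the hinge at the top edge, so the moment about the hinge is M = F × 1.05617 = 380.321 × 1.05617 = 401.684 kN·m.

M ≈ 401.7 kN·m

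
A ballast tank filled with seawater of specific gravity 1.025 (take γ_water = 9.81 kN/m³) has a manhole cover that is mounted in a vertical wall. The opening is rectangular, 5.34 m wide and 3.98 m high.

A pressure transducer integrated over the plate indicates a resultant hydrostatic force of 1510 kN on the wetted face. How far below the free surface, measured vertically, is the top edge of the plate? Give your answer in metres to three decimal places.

d_top ≈ 5.076 m

γ = 1.025 × 9.81 = 10.05525 kN/m³.
A = 5.34 × 3.98 = 21.2532 m².
From F = γ·h_c·A, the centroid depth is h_c = 1510/(10.05525 × 21.2532) = 7.06577 m.
The centroid lies 3.98/2 = 1.99 m below the top edge, so the top edge sits at h_top = 7.06577 − 1.99 = 5.07577 m below the surface.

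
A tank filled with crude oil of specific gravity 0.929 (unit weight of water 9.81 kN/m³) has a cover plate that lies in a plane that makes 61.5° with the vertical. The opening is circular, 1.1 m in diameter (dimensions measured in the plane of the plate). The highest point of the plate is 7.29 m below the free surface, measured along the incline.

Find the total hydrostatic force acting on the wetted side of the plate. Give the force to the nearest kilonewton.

F ≈ 32 kN

γ = 0.929 × 9.81 = 9.11349 kN/m³.
The plate makes 61.5° with the vertical, i.e. θ = 90° − 61.5° = 28.5° to the horizontal. Measuring y along the incline from the free-surface line, vertical depth h = y·sinθ with sinθ = 0.477159.
The centroid is at the centre, 0.55 m below the top of the plate, so y_c = 7.29 + 0.55 = 7.84 m and h_c = 7.84 × 0.477159 = 3.74093 m.
A = π(0.55)² = 0.950332 m².
Resultant F = γ·h_c·A = 9.11349 × 3.74093 × 0.950332 = 32.3996 kN.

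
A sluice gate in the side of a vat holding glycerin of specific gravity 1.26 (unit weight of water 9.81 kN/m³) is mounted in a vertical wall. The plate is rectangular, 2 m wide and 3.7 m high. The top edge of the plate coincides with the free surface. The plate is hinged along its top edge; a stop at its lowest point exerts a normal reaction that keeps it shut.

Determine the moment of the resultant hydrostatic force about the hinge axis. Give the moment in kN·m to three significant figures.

M ≈ 417 kN·m

γ = 1.26 × 9.81 = 12.3606 kN/m³.
The centroid lies 3.7/2 = 1.85 m below the top edge, so the centroid depth is h_c = 1.85 m.
A = 2 × 3.7 = 7.4 m².
Resultant F = γ·h_c·A = 12.3606 × 1.85 × 7.4 = 169.217 kN.
I_c = b·h³/12 = 2 × 3.7³/12 = 8.44217 m⁴.
Centre of pressure: y_p = y_c + I_c/(y_c·A) = 1.85 + 8.44217/(1.85 × 7.4) = 1.85 + 0.616667 = 2.46667 m along the plane.
The resultant acts 1.85 + 0.616667 = 2.46667 m (along the plate) below the hinge at the top edge, so the moment about the hinge is M = F × 2.46667 = 169.217 × 2.46667 = 417.402 kN·m.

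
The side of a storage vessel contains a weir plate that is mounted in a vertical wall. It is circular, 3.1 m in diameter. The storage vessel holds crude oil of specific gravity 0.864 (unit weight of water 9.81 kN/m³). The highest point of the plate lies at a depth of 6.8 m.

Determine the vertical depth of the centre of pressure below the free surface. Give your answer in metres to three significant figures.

h_p = 8.42 m

γ = 0.864 × 9.81 = 8.47584 kN/m³.
The centroid is at the centre, 1.55 m below the top of the plate, so the centroid depth is h_c = 6.8 + 1.55 = 8.35 m.
A = π(1.55)² = 7.54768 m².
Resultant F = γ·h_c·A = 8.47584 × 8.35 × 7.54768 = 534.174 kN.
I_c = πr⁴/4 = π × 1.55⁴/4 = 4.53332 m⁴.
Centre of pressure: y_p = y_c + I_c/(y_c·A) = 8.35 + 4.53332/(8.35 × 7.54768) = 8.35 + 0.0719311 = 8.42193 m along the plane.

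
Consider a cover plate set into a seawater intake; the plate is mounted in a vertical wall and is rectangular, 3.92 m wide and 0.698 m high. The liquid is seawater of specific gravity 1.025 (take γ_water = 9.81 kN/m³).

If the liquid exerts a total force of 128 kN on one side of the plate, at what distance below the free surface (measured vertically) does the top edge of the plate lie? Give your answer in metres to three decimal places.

γ = 1.025 × 9.81 = 10.05525 kN/m³.
A = 3.92 × 0.698 = 2.73616 m².
From F = γ·h_c·A, the centroid depth is h_c = 128/(10.05525 × 2.73616) = 4.65238 m.
The centroid lies 0.698/2 = 0.349 m below the top edge, so the top edge sits at h_top = 4.65238 − 0.349 = 4.30338 m below the surface.

d_top ≈ 4.303 m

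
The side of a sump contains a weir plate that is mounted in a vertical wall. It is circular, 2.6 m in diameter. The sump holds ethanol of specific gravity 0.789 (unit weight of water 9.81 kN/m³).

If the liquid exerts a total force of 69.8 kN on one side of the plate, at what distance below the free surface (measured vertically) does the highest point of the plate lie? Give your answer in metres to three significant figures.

d_top ≈ 0.399 m

γ = 0.789 × 9.81 = 7.74009 kN/m³.
A = π(1.3)² = 5.30929 m².
From F = γ·h_c·A, the centroid depth is h_c = 69.8/(7.74009 × 5.30929) = 1.69853 m.
The centroid is at the centre, 1.3 m below the top of the plate, so the highest point sits at h_top = 1.69853 − 1.3 = 0.39853 m below the surface.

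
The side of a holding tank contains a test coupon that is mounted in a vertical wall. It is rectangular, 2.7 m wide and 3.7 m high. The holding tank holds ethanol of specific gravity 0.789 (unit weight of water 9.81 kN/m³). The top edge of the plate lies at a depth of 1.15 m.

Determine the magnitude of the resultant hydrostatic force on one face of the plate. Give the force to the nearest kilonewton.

γ = 0.789 × 9.81 = 7.74009 kN/m³.
The centroid lies 3.7/2 = 1.85 m below the top edge, so the centroid depth is h_c = 1.15 + 1.85 = 3 m.
A = 2.7 × 3.7 = 9.99 m².
Resultant F = γ·h_c·A = 7.74009 × 3 × 9.99 = 231.97 kN.

F ≈ 232 kN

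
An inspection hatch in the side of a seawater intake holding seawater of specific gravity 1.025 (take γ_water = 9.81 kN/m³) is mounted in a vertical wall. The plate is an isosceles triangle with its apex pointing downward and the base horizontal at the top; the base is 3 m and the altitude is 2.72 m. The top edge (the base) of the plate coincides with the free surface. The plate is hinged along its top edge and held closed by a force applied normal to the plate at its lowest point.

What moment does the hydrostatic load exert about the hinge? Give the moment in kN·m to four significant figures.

γ = 1.025 × 9.81 = 10.05525 kN/m³.
With the apex down, the centroid sits h/3 = 2.72/3 = 0.906667 m below the base (the top edge), so the centroid depth is h_c = 0.906667 m.
A = ½ × 3 × 2.72 = 4.08 m².
Resultant F = γ·h_c·A = 10.05525 × 0.906667 × 4.08 = 37.1964 kN.
I_c = b·h³/36 = 3 × 2.72³/36 = 1.67697 m⁴.
Centre of pressure: y_p = y_c + I_c/(y_c·A) = 0.906667 + 1.67697/(0.906667 × 4.08) = 0.906667 + 0.453333 = 1.36 m along the plane.
The resultant acts 0.906667 + 0.453333 = 1.36 m (along the plate) below the hinge at the top edge, so the moment about the hinge is M = F × 1.36 = 37.1964 × 1.36 = 50.5871 kN·m.

M ≈ 50.59 kN·m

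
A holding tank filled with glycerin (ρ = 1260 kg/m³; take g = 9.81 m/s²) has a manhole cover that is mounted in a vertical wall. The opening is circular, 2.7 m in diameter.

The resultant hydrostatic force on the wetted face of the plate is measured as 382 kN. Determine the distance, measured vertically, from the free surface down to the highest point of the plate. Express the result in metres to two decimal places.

d_top ≈ 4.05 m

γ = ρg = 1260 × 9.81 / 1000 = 12.3606 kN/m³.
A = π(1.35)² = 5.72555 m².
From F = γ·h_c·A, the centroid depth is h_c = 382/(12.3606 × 5.72555) = 5.39767 m.
The centroid is at the centre, 1.35 m below the top of the plate, so the highest point sits at h_top = 5.39767 − 1.35 = 4.04767 m below the surface.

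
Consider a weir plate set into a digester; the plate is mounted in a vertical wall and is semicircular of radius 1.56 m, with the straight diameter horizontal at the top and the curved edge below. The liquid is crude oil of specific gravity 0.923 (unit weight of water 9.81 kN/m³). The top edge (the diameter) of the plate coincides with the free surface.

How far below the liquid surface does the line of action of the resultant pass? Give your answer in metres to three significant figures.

h_p = 0.919 m

γ = 0.923 × 9.81 = 9.05463 kN/m³.
The centroid of a semicircle lies 4r/(3π) = 0.662085 m from the diameter, here below the top edge, so the centroid depth is h_c = 0.662085 m.
A = πr²/2 = π × 1.56²/2 = 3.82269 m².
Resultant F = γ·h_c·A = 9.05463 × 0.662085 × 3.82269 = 22.9168 kN.
I_c = (π/8 − 8/(9π))·r⁴ = 0.109757 × 1.56⁴ = 0.650026 m⁴.
Centre of pressure: y_p = y_c + I_c/(y_c·A) = 0.662085 + 0.650026/(0.662085 × 3.82269) = 0.662085 + 0.256831 = 0.918916 m along the plane.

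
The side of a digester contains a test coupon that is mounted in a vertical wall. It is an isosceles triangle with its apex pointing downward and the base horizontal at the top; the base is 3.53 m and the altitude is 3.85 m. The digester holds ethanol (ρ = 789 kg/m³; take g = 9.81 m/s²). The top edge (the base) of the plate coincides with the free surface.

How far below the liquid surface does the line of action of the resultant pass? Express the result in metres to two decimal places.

h_p = 1.93 m

γ = ρg = 789 × 9.81 / 1000 = 7.74009 kN/m³.
With the apex down, the centroid sits h/3 = 3.85/3 = 1.28333 m below the base (the top edge), so the centroid depth is h_c = 1.28333 m.
A = ½ × 3.53 × 3.85 = 6.79525 m².
Resultant F = γ·h_c·A = 7.74009 × 1.28333 × 6.79525 = 67.4978 kN.
I_c = b·h³/36 = 3.53 × 3.85³/36 = 5.5957 m⁴.
Centre of pressure: y_p = y_c + I_c/(y_c·A) = 1.28333 + 5.5957/(1.28333 × 6.79525) = 1.28333 + 0.641668 = 1.925 m along the plane.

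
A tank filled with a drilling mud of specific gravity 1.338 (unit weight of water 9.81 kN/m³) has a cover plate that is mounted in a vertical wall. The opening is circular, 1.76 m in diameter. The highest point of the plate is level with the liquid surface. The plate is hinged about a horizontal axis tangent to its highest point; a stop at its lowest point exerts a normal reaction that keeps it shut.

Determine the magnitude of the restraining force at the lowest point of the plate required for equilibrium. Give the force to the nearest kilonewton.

γ = 1.338 × 9.81 = 13.12578 kN/m³.
The centroid is at the centre, 0.88 m below the top of the plate, so the centroid depth is h_c = 0.88 m.
A = π(0.88)² = 2.43285 m².
Resultant F = γ·h_c·A = 13.12578 × 0.88 × 2.43285 = 28.1011 kN.
I_c = πr⁴/4 = π × 0.88⁴/4 = 0.471 m⁴.
Centre of pressure: y_p = y_c + I_c/(y_c·A) = 0.88 + 0.471/(0.88 × 2.43285) = 0.88 + 0.22 = 1.1 m along the plane.
The resultant acts 0.88 + 0.22 = 1.1 m (along the plate) below the hinge at the top edge, so the moment about the hinge is M = F × 1.1 = 28.1011 × 1.1 = 30.9112 kN·m.
A normal force at the bottom, 1.76 m from the hinge, must supply this moment: P = 30.9112/1.76 = 17.5632 kN.

P ≈ 18 kN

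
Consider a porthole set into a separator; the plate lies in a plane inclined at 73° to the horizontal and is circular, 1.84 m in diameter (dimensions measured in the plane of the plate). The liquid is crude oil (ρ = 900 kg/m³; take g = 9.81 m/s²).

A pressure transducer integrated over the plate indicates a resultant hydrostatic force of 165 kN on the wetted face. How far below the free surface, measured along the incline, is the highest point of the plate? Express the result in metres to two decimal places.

y_top ≈ 6.43 m

γ = ρg = 900 × 9.81 / 1000 = 8.829 kN/m³.
A = π(0.92)² = 2.65904 m².
From F = γ·h_c·A, the centroid depth is h_c = 165/(8.829 × 2.65904) = 7.02826 m.
Let θ = 73° be the plate's angle to the horizontal; measure y along the incline from where the plane meets the free surface. Vertical depth h = y·sinθ with sinθ = 0.956305.
Along the incline, y_c = h_c/sinθ = 7.02826/0.956305 = 7.34939 m.
The centroid is at the centre, 0.92 m below the top of the plate, so the highest point sits at y_top = 7.34939 − 0.92 = 6.42939 m along the incline.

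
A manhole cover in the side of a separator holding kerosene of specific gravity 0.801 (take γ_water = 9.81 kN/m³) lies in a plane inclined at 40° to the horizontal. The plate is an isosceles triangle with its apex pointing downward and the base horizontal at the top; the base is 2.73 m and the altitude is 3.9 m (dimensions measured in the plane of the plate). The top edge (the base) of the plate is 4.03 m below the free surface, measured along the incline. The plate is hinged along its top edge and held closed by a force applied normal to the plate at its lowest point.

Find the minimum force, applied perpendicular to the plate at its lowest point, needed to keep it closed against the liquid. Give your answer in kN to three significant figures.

P ≈ 53.6 kN

γ = 0.801 × 9.81 = 7.85781 kN/m³.
Let θ = 40° be the plate's angle to the horizontal; measure y along the incline from where the plane meets the free surface. Vertical depth h = y·sinθ with sinθ = 0.642788.
With the apex down, the centroid sits h/3 = 3.9/3 = 1.3 m below the base (the top edge), so y_c = 4.03 + 1.3 = 5.33 m and h_c = 5.33 × 0.642788 = 3.42606 m.
A = ½ × 2.73 × 3.9 = 5.3235 m².
Resultant F = γ·h_c·A = 7.85781 × 3.42606 × 5.3235 = 143.316 kN.
I_c = b·h³/36 = 2.73 × 3.9³/36 = 4.49836 m⁴.
Centre of pressure: y_p = y_c + I_c/(y_c·A) = 5.33 + 4.49836/(5.33 × 5.3235) = 5.33 + 0.158537 = 5.48854 m along the plane.
The resultant acts 1.3 + 0.158537 = 1.45854 m (along the plate) below the hinge at the top edge, so the moment about the hinge is M = F × 1.45854 = 143.316 × 1.45854 = 209.032 kN·m.
A normal force at the bottom, 3.9 m from the hinge, must supply this moment: P = 209.032/3.9 = 53.5979 kN.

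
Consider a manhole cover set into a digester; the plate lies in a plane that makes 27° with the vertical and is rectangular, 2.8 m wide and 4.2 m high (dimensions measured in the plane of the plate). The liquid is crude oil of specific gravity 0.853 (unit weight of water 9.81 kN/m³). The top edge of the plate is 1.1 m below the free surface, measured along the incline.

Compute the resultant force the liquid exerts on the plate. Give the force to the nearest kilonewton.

F ≈ 281 kN

γ = 0.853 × 9.81 = 8.36793 kN/m³.
The plate makes 27° with the vertical, i.e. θ = 90° − 27° = 63° to the horizontal. Measuring y along the incline from the free-surface line, vertical depth h = y·sinθ with sinθ = 0.891007.
The centroid lies 4.2/2 = 2.1 m below the top edge, so y_c = 1.1 + 2.1 = 3.2 m and h_c = 3.2 × 0.891007 = 2.85122 m.
A = 2.8 × 4.2 = 11.76 m².
Resultant F = γ·h_c·A = 8.36793 × 2.85122 × 11.76 = 280.58 kN.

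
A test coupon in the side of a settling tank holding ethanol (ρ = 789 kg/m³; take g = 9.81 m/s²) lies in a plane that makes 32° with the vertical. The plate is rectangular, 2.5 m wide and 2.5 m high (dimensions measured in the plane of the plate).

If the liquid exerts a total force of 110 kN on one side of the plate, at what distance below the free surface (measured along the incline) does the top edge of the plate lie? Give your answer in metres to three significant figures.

γ = ρg = 789 × 9.81 / 1000 = 7.74009 kN/m³.
A = 2.5 × 2.5 = 6.25 m².
From F = γ·h_c·A, the centroid depth is h_c = 110/(7.74009 × 6.25) = 2.27388 m.
The plate makes 32° with the vertical, i.e. θ = 90° − 32° = 58° to the horizontal. Measuring y along the incline from the free-surface line, vertical depth h = y·sinθ with sinθ = 0.848048.
Along the incline, y_c = h_c/sinθ = 2.27388/0.848048 = 2.68131 m.
The centroid lies 2.5/2 = 1.25 m below the top edge, so the top edge sits at y_top = 2.68131 − 1.25 = 1.43131 m along the incline.

y_top ≈ 1.43 m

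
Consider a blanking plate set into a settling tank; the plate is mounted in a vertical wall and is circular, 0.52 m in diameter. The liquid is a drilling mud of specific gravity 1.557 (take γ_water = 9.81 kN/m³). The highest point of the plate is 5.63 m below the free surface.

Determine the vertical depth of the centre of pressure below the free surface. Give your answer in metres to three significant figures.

γ = 1.557 × 9.81 = 15.27417 kN/m³.
The centroid is at the centre, 0.26 m below the top of the plate, so the centroid depth is h_c = 5.63 + 0.26 = 5.89 m.
A = π(0.26)² = 0.212372 m².
Resultant F = γ·h_c·A = 15.27417 × 5.89 × 0.212372 = 19.106 kN.
I_c = πr⁴/4 = π × 0.26⁴/4 = 0.00358908 m⁴.
Centre of pressure: y_p = y_c + I_c/(y_c·A) = 5.89 + 0.00358908/(5.89 × 0.212372) = 5.89 + 0.00286926 = 5.89287 m along the plane.

h_p = 5.89 m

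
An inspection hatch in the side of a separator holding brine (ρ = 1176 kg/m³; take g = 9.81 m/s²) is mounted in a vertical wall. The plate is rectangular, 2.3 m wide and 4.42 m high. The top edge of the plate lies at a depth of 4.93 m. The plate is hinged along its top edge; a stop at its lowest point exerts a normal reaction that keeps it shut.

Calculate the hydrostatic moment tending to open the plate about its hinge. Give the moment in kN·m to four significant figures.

M ≈ 2042 kN·m

γ = ρg = 1176 × 9.81 / 1000 = 11.53656 kN/m³.
The centroid lies 4.42/2 = 2.21 m below the top edge, so the centroid depth is h_c = 4.93 + 2.21 = 7.14 m.
A = 2.3 × 4.42 = 10.166 m².
Resultant F = γ·h_c·A = 11.53656 × 7.14 × 10.166 = 837.384 kN.
I_c = b·h³/12 = 2.3 × 4.42³/12 = 16.5506 m⁴.
Centre of pressure: y_p = y_c + I_c/(y_c·A) = 7.14 + 16.5506/(7.14 × 10.166) = 7.14 + 0.228016 = 7.36802 m along the plane.
The resultant acts 2.21 + 0.228016 = 2.43802 m (along the plate) below the hinge at the top edge, so the moment about the hinge is M = F × 2.43802 = 837.384 × 2.43802 = 2041.56 kN·m.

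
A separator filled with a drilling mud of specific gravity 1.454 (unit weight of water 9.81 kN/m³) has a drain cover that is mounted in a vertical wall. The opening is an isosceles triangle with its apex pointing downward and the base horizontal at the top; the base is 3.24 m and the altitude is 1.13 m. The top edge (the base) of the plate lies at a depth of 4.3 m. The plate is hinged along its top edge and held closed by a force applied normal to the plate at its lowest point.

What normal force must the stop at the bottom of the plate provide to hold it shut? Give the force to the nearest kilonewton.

P ≈ 42 kN

γ = 1.454 × 9.81 = 14.26374 kN/m³.
With the apex down, the centroid sits h/3 = 1.13/3 = 0.376667 m below the base (the top edge), so the centroid depth is h_c = 4.3 + 0.376667 = 4.67667 m.
A = ½ × 3.24 × 1.13 = 1.8306 m².
Resultant F = γ·h_c·A = 14.26374 × 4.67667 × 1.8306 = 122.113 kN.
I_c = b·h³/36 = 3.24 × 1.13³/36 = 0.129861 m⁴.
Centre of pressure: y_p = y_c + I_c/(y_c·A) = 4.67667 + 0.129861/(4.67667 × 1.8306) = 4.67667 + 0.0151687 = 4.69184 m along the plane.
The resultant acts 0.376667 + 0.0151687 = 0.391836 m (along the plate) below the hinge at the top edge, so the moment about the hinge is M = F × 0.391836 = 122.113 × 0.391836 = 47.8483 kN·m.
A normal force at the bottom, 1.13 m from the hinge, must supply this moment: P = 47.8483/1.13 = 42.3436 kN.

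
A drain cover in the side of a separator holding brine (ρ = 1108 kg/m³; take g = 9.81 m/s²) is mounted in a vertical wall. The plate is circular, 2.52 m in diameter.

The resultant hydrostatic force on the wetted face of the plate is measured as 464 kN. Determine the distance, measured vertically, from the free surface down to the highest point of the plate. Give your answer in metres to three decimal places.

d_top ≈ 7.299 m

γ = ρg = 1108 × 9.81 / 1000 = 10.86948 kN/m³.
A = π(1.26)² = 4.98759 m².
From F = γ·h_c·A, the centroid depth is h_c = 464/(10.86948 × 4.98759) = 8.55891 m.
The centroid is at the centre, 1.26 m below the top of the plate, so the highest point sits at h_top = 8.55891 − 1.26 = 7.29891 m below the surface.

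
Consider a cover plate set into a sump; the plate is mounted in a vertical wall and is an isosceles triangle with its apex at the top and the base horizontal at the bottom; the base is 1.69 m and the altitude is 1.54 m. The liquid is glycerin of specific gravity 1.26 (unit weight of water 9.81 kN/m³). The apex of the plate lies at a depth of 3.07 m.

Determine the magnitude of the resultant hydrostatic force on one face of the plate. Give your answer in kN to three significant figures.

γ = 1.26 × 9.81 = 12.3606 kN/m³.
With the apex up, the centroid sits 2h/3 = 2 × 1.54/3 = 1.02667 m below the apex, so the centroid depth is h_c = 3.07 + 1.02667 = 4.09667 m.
A = ½ × 1.69 × 1.54 = 1.3013 m².
Resultant F = γ·h_c·A = 12.3606 × 4.09667 × 1.3013 = 65.8943 kN.

F ≈ 65.9 kN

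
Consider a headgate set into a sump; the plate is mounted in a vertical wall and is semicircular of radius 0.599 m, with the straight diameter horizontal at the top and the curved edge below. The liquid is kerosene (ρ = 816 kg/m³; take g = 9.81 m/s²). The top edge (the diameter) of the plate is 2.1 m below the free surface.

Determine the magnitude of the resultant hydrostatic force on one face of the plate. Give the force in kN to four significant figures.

γ = ρg = 816 × 9.81 / 1000 = 8.00496 kN/m³.
The centroid of a semicircle lies 4r/(3π) = 0.254223 m from the diameter, here below the top edge, so the centroid depth is h_c = 2.1 + 0.254223 = 2.35422 m.
A = πr²/2 = π × 0.599²/2 = 0.563603 m².
Resultant F = γ·h_c·A = 8.00496 × 2.35422 × 0.563603 = 10.6213 kN.

F ≈ 10.62 kN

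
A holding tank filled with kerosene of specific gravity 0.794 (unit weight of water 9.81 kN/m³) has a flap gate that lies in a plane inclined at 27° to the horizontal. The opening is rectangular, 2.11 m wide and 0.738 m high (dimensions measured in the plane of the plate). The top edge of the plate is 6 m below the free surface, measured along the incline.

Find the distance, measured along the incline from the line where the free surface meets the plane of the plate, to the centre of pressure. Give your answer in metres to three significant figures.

γ = 0.794 × 9.81 = 7.78914 kN/m³.
Let θ = 27° be the plate's angle to the horizontal; measure y along the incline from where the plane meets the free surface. Vertical depth h = y·sinθ with sinθ = 0.453990.
The centroid lies 0.738/2 = 0.369 m below the top edge, so y_c = 6 + 0.369 = 6.369 m and h_c = 6.369 × 0.453990 = 2.89146 m.
A = 2.11 × 0.738 = 1.55718 m².
Resultant F = γ·h_c·A = 7.78914 × 2.89146 × 1.55718 = 35.0708 kN.
I_c = b·h³/12 = 2.11 × 0.738³/12 = 0.0706757 m⁴.
Centre of pressure: y_p = y_c + I_c/(y_c·A) = 6.369 + 0.0706757/(6.369 × 1.55718) = 6.369 + 0.00712623 = 6.37613 m along the plane.

y_p = 6.38 m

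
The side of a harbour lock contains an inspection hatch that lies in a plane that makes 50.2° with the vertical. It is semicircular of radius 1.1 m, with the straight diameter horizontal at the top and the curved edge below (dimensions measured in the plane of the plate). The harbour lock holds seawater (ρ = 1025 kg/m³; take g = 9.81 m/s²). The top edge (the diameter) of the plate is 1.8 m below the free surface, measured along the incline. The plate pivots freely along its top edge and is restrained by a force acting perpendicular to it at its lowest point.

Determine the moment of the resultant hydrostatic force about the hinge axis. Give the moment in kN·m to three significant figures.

γ = ρg = 1025 × 9.81 / 1000 = 10.05525 kN/m³.
The plate makes 50.2° with the vertical, i.e. θ = 90° − 50.2° = 39.8° to the horizontal. Measuring y along the incline from the free-surface line, vertical depth h = y·sinθ with sinθ = 0.640110.
The centroid of a semicircle lies 4r/(3π) = 0.466854 m from the diameter, here below the top edge, so y_c = 1.8 + 0.466854 = 2.26685 m and h_c = 2.26685 × 0.640110 = 1.45103 m.
A = πr²/2 = π × 1.1²/2 = 1.90066 m².
Resultant F = γ·h_c·A = 10.05525 × 1.45103 × 1.90066 = 27.7315 kN.
I_c = (π/8 − 8/(9π))·r⁴ = 0.109757 × 1.1⁴ = 0.160695 m⁴.
Centre of pressure: y_p = y_c + I_c/(y_c·A) = 2.26685 + 0.160695/(2.26685 × 1.90066) = 2.26685 + 0.0372971 = 2.30415 m along the plane.
The resultant acts 0.466854 + 0.0372971 = 0.504151 m (along the plate) below the hinge at the top edge, so the moment about the hinge is M = F × 0.504151 = 27.7315 × 0.504151 = 13.9809 kN·m.

M ≈ 14.0 kN·m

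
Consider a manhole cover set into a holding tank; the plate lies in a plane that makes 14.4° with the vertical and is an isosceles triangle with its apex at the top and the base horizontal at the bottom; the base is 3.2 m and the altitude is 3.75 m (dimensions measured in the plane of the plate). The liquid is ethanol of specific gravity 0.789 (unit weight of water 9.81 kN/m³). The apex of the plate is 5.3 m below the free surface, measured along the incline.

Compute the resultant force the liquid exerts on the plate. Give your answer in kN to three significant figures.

γ = 0.789 × 9.81 = 7.74009 kN/m³.
The plate makes 14.4° with the vertical, i.e. θ = 90° − 14.4° = 75.6° to the horizontal. Measuring y along the incline from the free-surface line, vertical depth h = y·sinθ with sinθ = 0.968583.
With the apex up, the centroid sits 2h/3 = 2 × 3.75/3 = 2.5 m below the apex, so y_c = 5.3 + 2.5 = 7.8 m and h_c = 7.8 × 0.968583 = 7.55495 m.
A = ½ × 3.2 × 3.75 = 6 m².
Resultant F = γ·h_c·A = 7.74009 × 7.55495 × 6 = 350.856 kN.

F ≈ 351 kN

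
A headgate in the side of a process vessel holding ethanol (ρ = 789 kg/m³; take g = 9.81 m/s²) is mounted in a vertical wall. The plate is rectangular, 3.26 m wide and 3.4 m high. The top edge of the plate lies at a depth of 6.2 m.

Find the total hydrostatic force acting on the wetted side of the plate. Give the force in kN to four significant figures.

γ = ρg = 789 × 9.81 / 1000 = 7.74009 kN/m³.
The centroid lies 3.4/2 = 1.7 m below the top edge, so the centroid depth is h_c = 6.2 + 1.7 = 7.9 m.
A = 3.26 × 3.4 = 11.084 m².
Resultant F = γ·h_c·A = 7.74009 × 7.9 × 11.084 = 677.75 kN.

F ≈ 677.8 kN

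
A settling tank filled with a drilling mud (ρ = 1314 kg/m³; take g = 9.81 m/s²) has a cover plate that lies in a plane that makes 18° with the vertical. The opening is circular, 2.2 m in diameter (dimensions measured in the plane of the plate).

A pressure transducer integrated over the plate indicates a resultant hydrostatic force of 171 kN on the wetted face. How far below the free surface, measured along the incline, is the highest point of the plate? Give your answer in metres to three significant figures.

y_top ≈ 2.57 m

γ = ρg = 1314 × 9.81 / 1000 = 12.89034 kN/m³.
A = π(1.1)² = 3.80133 m².
From F = γ·h_c·A, the centroid depth is h_c = 171/(12.89034 × 3.80133) = 3.48976 m.
The plate makes 18° with the vertical, i.e. θ = 90° − 18° = 72° to the horizontal. Measuring y along the incline from the free-surface line, vertical depth h = y·sinθ with sinθ = 0.951057.
Along the incline, y_c = h_c/sinθ = 3.48976/0.951057 = 3.66935 m.
The centroid is at the centre, 1.1 m below the top of the plate, so the highest point sits at y_top = 3.66935 − 1.1 = 2.56935 m along the incline.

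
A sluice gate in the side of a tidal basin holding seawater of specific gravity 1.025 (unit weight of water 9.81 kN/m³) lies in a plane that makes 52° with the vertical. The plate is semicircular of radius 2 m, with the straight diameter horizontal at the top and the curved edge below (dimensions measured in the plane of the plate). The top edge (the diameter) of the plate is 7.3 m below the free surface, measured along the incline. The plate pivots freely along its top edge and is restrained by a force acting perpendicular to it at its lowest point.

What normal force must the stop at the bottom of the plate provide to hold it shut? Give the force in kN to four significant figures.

P ≈ 140.0 kN

γ = 1.025 × 9.81 = 10.05525 kN/m³.
The plate makes 52° with the vertical, i.e. θ = 90° − 52° = 38° to the horizontal. Measuring y along the incline from the free-surface line, vertical depth h = y·sinθ with sinθ = 0.615661.
The centroid of a semicircle lies 4r/(3π) = 0.848826 m from the diameter, here below the top edge, so y_c = 7.3 + 0.848826 = 8.14883 m and h_c = 8.14883 × 0.615661 = 5.01692 m.
A = πr²/2 = π × 2²/2 = 6.28319 m².
Resultant F = γ·h_c·A = 10.05525 × 5.01692 × 6.28319 = 316.964 kN.
I_c = (π/8 − 8/(9π))·r⁴ = 0.109757 × 2⁴ = 1.75611 m⁴.
Centre of pressure: y_p = y_c + I_c/(y_c·A) = 8.14883 + 1.75611/(8.14883 × 6.28319) = 8.14883 + 0.0342986 = 8.18313 m along the plane.
The resultant acts 0.848826 + 0.0342986 = 0.883125 m (along the plate) below the hinge at the top edge, so the moment about the hinge is M = F × 0.883125 = 316.964 × 0.883125 = 279.919 kN·m.
A normal force at the bottom, 2 m from the hinge, must supply this moment: P = 279.919/2 = 139.959 kN.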